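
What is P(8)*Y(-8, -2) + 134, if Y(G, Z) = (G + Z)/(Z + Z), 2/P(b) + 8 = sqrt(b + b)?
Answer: 531/4 ≈ 132.75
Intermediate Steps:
P(b) = 2/(-8 + sqrt(2)*sqrt(b)) (P(b) = 2/(-8 + sqrt(b + b)) = 2/(-8 + sqrt(2*b)) = 2/(-8 + sqrt(2)*sqrt(b)))
Y(G, Z) = (G + Z)/(2*Z) (Y(G, Z) = (G + Z)/((2*Z)) = (G + Z)*(1/(2*Z)) = (G + Z)/(2*Z))
P(8)*Y(-8, -2) + 134 = (2/(-8 + sqrt(2)*sqrt(8)))*((1/2)*(-8 - 2)/(-2)) + 134 = (2/(-8 + sqrt(2)*(2*sqrt(2))))*((1/2)*(-1/2)*(-10)) + 134 = (2/(-8 + 4))*(5/2) + 134 = (2/(-4))*(5/2) + 134 = (2*(-1/4))*(5/2) + 134 = -1/2*5/2 + 134 = -5/4 + 134 = 531/4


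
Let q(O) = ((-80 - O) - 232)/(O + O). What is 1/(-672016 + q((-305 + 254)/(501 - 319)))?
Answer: -34/22829633 ≈ -1.4893e-6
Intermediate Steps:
q(O) = (-312 - O)/(2*O) (q(O) = (-312 - O)/((2*O)) = (-312 - O)*(1/(2*O)) = (-312 - O)/(2*O))
1/(-672016 + q((-305 + 254)/(501 - 319))) = 1/(-672016 + (-312 - (-305 + 254)/(501 - 319))/(2*(((-305 + 254)/(501 - 319))))) = 1/(-672016 + (-312 - (-51)/182)/(2*((-51/182)))) = 1/(-672016 + (-312 - (-51)/182)/(2*((-51*1/182)))) = 1/(-672016 + (-312 - 1*(-51/182))/(2*(-51/182))) = 1/(-672016 + (½)*(-182/51)*(-312 + 51/182)) = 1/(-672016 + (½)*(-182/51)*(-56733/182)) = 1/(-672016 + 18911/34) = 1/(-22829633/34) = -34/22829633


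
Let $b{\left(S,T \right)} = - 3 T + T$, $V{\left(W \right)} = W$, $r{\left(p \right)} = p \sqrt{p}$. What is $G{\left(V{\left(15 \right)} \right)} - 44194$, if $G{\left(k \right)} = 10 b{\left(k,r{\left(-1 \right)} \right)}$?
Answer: $-44194 + 20 i \approx -44194.0 + 20.0 i$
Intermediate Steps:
$r{\left(p \right)} = p^{\frac{3}{2}}$
$b{\left(S,T \right)} = - 2 T$
$G{\left(k \right)} = 20 i$ ($G{\left(k \right)} = 10 \left(- 2 \left(-1\right)^{\frac{3}{2}}\right) = 10 \left(- 2 \left(- i\right)\right) = 10 \cdot 2 i = 20 i$)
$G{\left(V{\left(15 \right)} \right)} - 44194 = 20 i - 44194 = -44194 + 20 i$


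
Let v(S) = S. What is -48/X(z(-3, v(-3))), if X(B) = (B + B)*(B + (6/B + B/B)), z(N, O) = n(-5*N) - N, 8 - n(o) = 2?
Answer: -¼ ≈ -0.25000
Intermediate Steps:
n(o) = 6 (n(o) = 8 - 1*2 = 8 - 2 = 6)
z(N, O) = 6 - N
X(B) = 2*B*(1 + B + 6/B) (X(B) = (2*B)*(B + (6/B + 1)) = (2*B)*(B + (1 + 6/B)) = (2*B)*(1 + B + 6/B) = 2*B*(1 + B + 6/B))
-48/X(z(-3, v(-3))) = -48/(12 + 2*(6 - 1*(-3)) + 2*(6 - 1*(-3))²) = -48/(12 + 2*(6 + 3) + 2*(6 + 3)²) = -48/(12 + 2*9 + 2*9²) = -48/(12 + 18 + 2*81) = -48/(12 + 18 + 162) = -48/192 = -48*1/192 = -¼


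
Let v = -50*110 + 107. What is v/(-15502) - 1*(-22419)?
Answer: 347544731/15502 ≈ 22419.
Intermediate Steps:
v = -5393 (v = -5500 + 107 = -5393)
v/(-15502) - 1*(-22419) = -5393/(-15502) - 1*(-22419) = -5393*(-1/15502) + 22419 = 5393/15502 + 22419 = 347544731/15502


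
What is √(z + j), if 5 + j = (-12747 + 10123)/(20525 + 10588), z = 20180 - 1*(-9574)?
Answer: √3199723190941/10371 ≈ 172.48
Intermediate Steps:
z = 29754 (z = 20180 + 9574 = 29754)
j = -158189/31113 (j = -5 + (-12747 + 10123)/(20525 + 10588) = -5 - 2624/31113 = -158189/31113 ≈ -5.0843)
√(z + j) = √(29754 - 158189/31113) = √(925578013/31113) = √3199723190941/10371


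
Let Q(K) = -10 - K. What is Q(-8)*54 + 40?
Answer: -68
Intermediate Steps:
Q(-8)*54 + 40 = (-10 - 1*(-8))*54 + 40 = (-10 + 8)*54 + 40 = -2*54 + 40 = -108 + 40 = -68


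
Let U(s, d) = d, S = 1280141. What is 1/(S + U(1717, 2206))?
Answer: 1/1282347 ≈ 7.7982e-7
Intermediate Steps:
1/(S + U(1717, 2206)) = 1/(1280141 + 2206) = 1/1282347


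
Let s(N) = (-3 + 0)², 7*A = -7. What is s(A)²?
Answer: 81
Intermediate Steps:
A = -1 (A = (⅐)*(-7) = -1)
s(N) = 9 (s(N) = (-3)² = 9)
s(A)² = 9² = 81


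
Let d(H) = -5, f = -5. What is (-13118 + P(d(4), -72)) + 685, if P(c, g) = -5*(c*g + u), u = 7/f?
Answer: -14226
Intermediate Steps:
u = -7/5 (u = 7/(-5) = 7*(-⅕) = -7/5 ≈ -1.4000)
P(c, g) = 7 - 5*c*g (P(c, g) = -5*(c*g - 7/5) = -5*(-7/5 + c*g) = 7 - 5*c*g)
(-13118 + P(d(4), -72)) + 685 = (-13118 + (7 - 5*(-5)*(-72))) + 685 = (-13118 + (7 - 1800)) + 685 = (-13118 - 1793) + 685 = -14911 + 685 = -14226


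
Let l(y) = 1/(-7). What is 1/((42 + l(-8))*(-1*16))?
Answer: -7/4688 ≈ -0.0014932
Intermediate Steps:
l(y) = -⅐
1/((42 + l(-8))*(-1*16)) = 1/((42 - ⅐)*(-1*16)) = 1/((293/7)*(-16)) = 1/(-4688/7) = -7/4688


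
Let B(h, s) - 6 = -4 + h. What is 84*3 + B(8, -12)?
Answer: 262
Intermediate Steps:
B(h, s) = 2 + h (B(h, s) = 6 + (-4 + h) = 2 + h)
84*3 + B(8, -12) = 84*3 + (2 + 8) = 252 + 10 = 262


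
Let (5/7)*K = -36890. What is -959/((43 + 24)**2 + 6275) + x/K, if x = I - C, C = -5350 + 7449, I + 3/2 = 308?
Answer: -7558511/138979386 ≈ -0.054386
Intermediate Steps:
K = -51646 (K = (7/5)*(-36890) = -51646)
I = 613/2 (I = -3/2 + 308 = 613/2 ≈ 306.50)
C = 2099
x = -3585/2 (x = 613/2 - 1*2099 = 613/2 - 2099 = -3585/2 ≈ -1792.5)
-959/((43 + 24)**2 + 6275) + x/K = -959/((43 + 24)**2 + 6275) - 3585/2/(-51646) = -959/(67**2 + 6275) - 3585/2*(-1/51646) = -959/(4489 + 6275) + 3585/103292 = -959/10764 + 3585/103292 = -7558511/138979386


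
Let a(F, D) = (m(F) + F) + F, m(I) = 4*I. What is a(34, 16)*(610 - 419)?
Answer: 38964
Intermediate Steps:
a(F, D) = 6*F (a(F, D) = (4*F + F) + F = 5*F + F = 6*F)
a(34, 16)*(610 - 419) = (6*34)*(610 - 419) = 204*191 = 38964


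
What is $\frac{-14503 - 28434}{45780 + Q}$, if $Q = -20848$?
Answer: $- \frac{42937}{24932} \approx -1.7222$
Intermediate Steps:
$\frac{-14503 - 28434}{45780 + Q} = \frac{-14503 - 28434}{45780 - 20848} = - \frac{42937}{24932}$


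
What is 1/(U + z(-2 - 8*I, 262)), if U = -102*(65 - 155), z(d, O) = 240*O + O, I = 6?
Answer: 1/72322 ≈ 1.3827e-5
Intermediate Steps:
z(d, O) = 241*O
U = 9180 (U = -102*(-90) = 9180)
1/(U + z(-2 - 8*I, 262)) = 1/(9180 + 241*262) = 1/(9180 + 63142) = 1/72322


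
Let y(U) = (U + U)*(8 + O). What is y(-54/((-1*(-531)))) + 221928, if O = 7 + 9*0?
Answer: 13093572/59 ≈ 2.2193e+5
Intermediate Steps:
O = 7 (O = 7 + 0 = 7)
y(U) = 30*U (y(U) = (U + U)*(8 + 7) = (2*U)*15 = 30*U)
y(-54/((-1*(-531)))) + 221928 = 30*(-54/((-1*(-531)))) + 221928 = 30*(-54/531) + 221928 = 30*(-54*1/531) + 221928 = 30*(-6/59) + 221928 = -180/59 + 221928 = 13093572/59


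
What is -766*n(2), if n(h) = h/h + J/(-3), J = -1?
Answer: -3064/3 ≈ -1021.3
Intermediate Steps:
n(h) = 4/3 (n(h) = h/h - 1/(-3) = 1 - 1*(-⅓) = 1 + ⅓ = 4/3)
-766*n(2) = -766*4/3 = -3064/3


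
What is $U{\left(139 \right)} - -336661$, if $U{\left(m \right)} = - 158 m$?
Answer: $314699$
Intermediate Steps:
$U{\left(139 \right)} - -336661 = \left(-158\right) 139 - -336661 = -21962 + 336661 = 314699$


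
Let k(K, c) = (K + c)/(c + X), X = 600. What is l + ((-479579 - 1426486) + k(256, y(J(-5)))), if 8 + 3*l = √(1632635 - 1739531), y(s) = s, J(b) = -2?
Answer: -1709742316/897 + 4*I*√6681/3 ≈ -1.9061e+6 + 108.98*I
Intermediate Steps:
l = -8/3 + 4*I*√6681/3 (l = -8/3 + √(1632635 - 1739531)/3 = -8/3 + √(-106896)/3 = -8/3 + (4*I*√6681)/3 = -8/3 + 4*I*√6681/3 ≈ -2.6667 + 108.98*I)
k(K, c) = (K + c)/(600 + c) (k(K, c) = (K + c)/(c + 600) = (K + c)/(600 + c))
l + ((-479579 - 1426486) + k(256, y(J(-5)))) = (-8/3 + 4*I*√6681/3) + ((-479579 - 1426486) + (256 - 2)/(600 - 2)) = (-8/3 + 4*I*√6681/3) + (-1906065 + 254/598) = (-8/3 + 4*I*√6681/3) + (-1906065 + (1/598)*254) = (-8/3 + 4*I*√6681/3) + (-1906065 + 127/299) = (-8/3 + 4*I*√6681/3) - 569913308/299 = -1709742316/897 + 4*I*√6681/3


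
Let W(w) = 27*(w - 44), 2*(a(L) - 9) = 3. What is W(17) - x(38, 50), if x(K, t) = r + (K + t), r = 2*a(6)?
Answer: -838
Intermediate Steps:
a(L) = 21/2 (a(L) = 9 + (½)*3 = 9 + 3/2 = 21/2)
W(w) = -1188 + 27*w (W(w) = 27*(-44 + w) = -1188 + 27*w)
r = 21 (r = 2*(21/2) = 21)
x(K, t) = 21 + K + t (x(K, t) = 21 + (K + t) = 21 + K + t)
W(17) - x(38, 50) = (-1188 + 27*17) - (21 + 38 + 50) = (-1188 + 459) - 1*109 = -729 - 109 = -838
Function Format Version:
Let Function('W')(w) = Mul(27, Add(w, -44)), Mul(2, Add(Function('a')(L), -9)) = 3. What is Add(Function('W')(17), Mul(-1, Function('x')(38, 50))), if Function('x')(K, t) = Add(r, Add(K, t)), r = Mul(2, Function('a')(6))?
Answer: -838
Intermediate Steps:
Function('a')(L) = Rational(21, 2) (Function('a')(L) = Add(9, Mul(Rational(1, 2), 3)) = Add(9, Rational(3, 2)) = Rational(21, 2))
Function('W')(w) = Add(-1188, Mul(27, w)) (Function('W')(w) = Mul(27, Add(-44, w)) = Add(-1188, Mul(27, w)))
r = 21 (r = Mul(2, Rational(21, 2)) = 21)
Function('x')(K, t) = Add(21, K, t) (Function('x')(K, t) = Add(21, Add(K, t)) = Add(21, K, t))
Add(Function('W')(17), Mul(-1, Function('x')(38, 50))) = Add(Add(-1188, Mul(27, 17)), Mul(-1, Add(21, 38, 50))) = Add(Add(-1188, 459), Mul(-1, 109)) = Add(-729, -109) = -838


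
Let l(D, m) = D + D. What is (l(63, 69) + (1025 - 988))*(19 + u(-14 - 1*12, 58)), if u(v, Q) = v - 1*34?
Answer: -6683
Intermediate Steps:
l(D, m) = 2*D
u(v, Q) = -34 + v (u(v, Q) = v - 34 = -34 + v)
(l(63, 69) + (1025 - 988))*(19 + u(-14 - 1*12, 58)) = (2*63 + (1025 - 988))*(19 + (-34 + (-14 - 1*12))) = (126 + 37)*(19 + (-34 + (-14 - 12))) = 163*(19 + (-34 - 26)) = 163*(19 - 60) = 163*(-41) = -6683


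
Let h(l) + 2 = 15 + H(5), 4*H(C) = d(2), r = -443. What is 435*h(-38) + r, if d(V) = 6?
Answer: 11729/2 ≈ 5864.5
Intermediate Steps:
H(C) = 3/2 (H(C) = (¼)*6 = 3/2)
h(l) = 29/2 (h(l) = -2 + (15 + 3/2) = -2 + 33/2 = 29/2)
435*h(-38) + r = 435*(29/2) - 443 = 12615/2 - 443 = 11729/2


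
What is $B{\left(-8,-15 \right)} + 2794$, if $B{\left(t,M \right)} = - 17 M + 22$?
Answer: $3071$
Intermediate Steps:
$B{\left(t,M \right)} = 22 - 17 M$
$B{\left(-8,-15 \right)} + 2794 = \left(22 - -255\right) + 2794 = \left(22 + 255\right) + 2794 = 277 + 2794 = 3071$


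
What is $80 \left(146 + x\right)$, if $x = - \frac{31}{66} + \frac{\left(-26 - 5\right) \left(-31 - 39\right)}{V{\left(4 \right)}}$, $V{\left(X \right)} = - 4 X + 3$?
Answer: $- \frac{734200}{429} \approx -1711.4$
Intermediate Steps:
$V{\left(X \right)} = 3 - 4 X$
$x = - \frac{143623}{858}$ ($x = - \frac{31}{66} + \frac{\left(-26 - 5\right) \left(-31 - 39\right)}{3 - 16} = \left(-31\right) \frac{1}{66} + \frac{\left(-31\right) \left(-70\right)}{3 - 16} = - \frac{31}{66} + \frac{2170}{-13} = - \frac{31}{66} + 2170 \left(- \frac{1}{13}\right) = - \frac{31}{66} - \frac{2170}{13} = - \frac{143623}{858} \approx -167.39$)
$80 \left(146 + x\right) = 80 \left(146 - \frac{143623}{858}\right) = 80 \left(- \frac{18355}{858}\right) = - \frac{734200}{429}$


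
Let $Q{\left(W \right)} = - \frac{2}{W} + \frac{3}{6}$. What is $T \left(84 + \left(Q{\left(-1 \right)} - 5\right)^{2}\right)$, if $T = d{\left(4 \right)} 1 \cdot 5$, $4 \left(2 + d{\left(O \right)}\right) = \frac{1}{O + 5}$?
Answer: $- \frac{128155}{144} \approx -889.96$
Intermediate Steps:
$d{\left(O \right)} = -2 + \frac{1}{4 \left(5 + O\right)}$ ($d{\left(O \right)} = -2 + \frac{1}{4 \left(O + 5\right)} = -2 + \frac{1}{4 \left(5 + O\right)}$)
$T = - \frac{355}{36}$ ($T = \frac{-39 - 32}{4 \left(5 + 4\right)} 1 \cdot 5 = \frac{-39 - 32}{4 \cdot 9} \cdot 1 \cdot 5 = \frac{1}{4} \cdot \frac{1}{9} \left(-71\right) 1 \cdot 5 = \left(- \frac{71}{36}\right) 1 \cdot 5 = \left(- \frac{71}{36}\right) 5 = - \frac{355}{36} \approx -9.8611$)
$Q{\left(W \right)} = \frac{1}{2} - \frac{2}{W}$ ($Q{\left(W \right)} = - \frac{2}{W} + 3 \cdot \frac{1}{6} = - \frac{2}{W} + \frac{1}{2} = \frac{1}{2} - \frac{2}{W}$)
$T \left(84 + \left(Q{\left(-1 \right)} - 5\right)^{2}\right) = - \frac{355 \left(84 + \left(\frac{-4 - 1}{2 \left(-1\right)} - 5\right)^{2}\right)}{36} = - \frac{355 \left(84 + \left(\frac{1}{2} \left(-1\right) \left(-5\right) - 5\right)^{2}\right)}{36} = - \frac{355 \left(84 + \left(\frac{5}{2} - 5\right)^{2}\right)}{36} = - \frac{355 \left(84 + \left(- \frac{5}{2}\right)^{2}\right)}{36} = - \frac{355 \left(84 + \frac{25}{4}\right)}{36} = \left(- \frac{355}{36}\right) \frac{361}{4} = - \frac{128155}{144}$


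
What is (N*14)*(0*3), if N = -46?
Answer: 0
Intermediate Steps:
(N*14)*(0*3) = (-46*14)*(0*3) = -644*0 = 0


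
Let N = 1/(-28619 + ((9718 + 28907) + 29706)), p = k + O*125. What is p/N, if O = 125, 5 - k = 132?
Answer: 615456576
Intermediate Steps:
k = -127 (k = 5 - 1*132 = 5 - 132 = -127)
p = 15498 (p = -127 + 125*125 = -127 + 15625 = 15498)
N = 1/39712 (N = 1/(-28619 + (38625 + 29706)) = 1/(-28619 + 68331) = 1/39712 ≈ 2.5181e-5)
p/N = 15498/(1/39712) = 15498*39712 = 615456576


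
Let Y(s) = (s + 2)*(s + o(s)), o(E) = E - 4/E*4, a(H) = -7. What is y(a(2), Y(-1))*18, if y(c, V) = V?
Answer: 252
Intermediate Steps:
o(E) = E - 16/E
Y(s) = (2 + s)*(-16/s + 2*s) (Y(s) = (s + 2)*(s + (s - 16/s)) = (2 + s)*(-16/s + 2*s))
y(a(2), Y(-1))*18 = (-16 - 32/(-1) + 2*(-1)**2 + 4*(-1))*18 = (-16 - 32*(-1) + 2*1 - 4)*18 = (-16 + 32 + 2 - 4)*18 = 14*18 = 252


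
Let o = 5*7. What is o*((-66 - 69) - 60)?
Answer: -6825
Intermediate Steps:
o = 35
o*((-66 - 69) - 60) = 35*((-66 - 69) - 60) = 35*(-135 - 60) = 35*(-195) = -6825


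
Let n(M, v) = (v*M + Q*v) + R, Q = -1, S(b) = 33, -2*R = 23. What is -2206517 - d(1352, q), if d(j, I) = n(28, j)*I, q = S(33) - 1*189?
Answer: 3486313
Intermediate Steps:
R = -23/2 (R = -1/2*23 = -23/2 ≈ -11.500)
n(M, v) = -23/2 - v + M*v (n(M, v) = (v*M - v) - 23/2 = (M*v - v) - 23/2 = (-v + M*v) - 23/2 = -23/2 - v + M*v)
q = -156 (q = 33 - 1*189 = 33 - 189 = -156)
d(j, I) = I*(-23/2 + 27*j) (d(j, I) = (-23/2 - j + 28*j)*I = (-23/2 + 27*j)*I = I*(-23/2 + 27*j))
-2206517 - d(1352, q) = -2206517 - (-156)*(-23 + 54*1352)/2 = -2206517 - (-156)*(-23 + 73008)/2 = -2206517 - (-156)*72985/2 = -2206517 - 1*(-5692830) = -2206517 + 5692830 = 3486313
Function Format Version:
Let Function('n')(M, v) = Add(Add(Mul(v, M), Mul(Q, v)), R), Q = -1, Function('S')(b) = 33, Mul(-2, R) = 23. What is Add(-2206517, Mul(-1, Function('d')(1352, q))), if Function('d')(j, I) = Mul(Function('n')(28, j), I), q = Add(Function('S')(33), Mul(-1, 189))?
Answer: 3486313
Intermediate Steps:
R = Rational(-23, 2) (R = Mul(Rational(-1, 2), 23) = Rational(-23, 2) ≈ -11.500)
Function('n')(M, v) = Add(Rational(-23, 2), Mul(-1, v), Mul(M, v)) (Function('n')(M, v) = Add(Add(Mul(v, M), Mul(-1, v)), Rational(-23, 2)) = Add(Add(Mul(M, v), Mul(-1, v)), Rational(-23, 2)) = Add(Add(Mul(-1, v), Mul(M, v)), Rational(-23, 2)) = Add(Rational(-23, 2), Mul(-1, v), Mul(M, v)))
q = -156 (q = Add(33, Mul(-1, 189)) = Add(33, -189) = -156)
Function('d')(j, I) = Mul(I, Add(Rational(-23, 2), Mul(27, j))) (Function('d')(j, I) = Mul(Add(Rational(-23, 2), Mul(-1, j), Mul(28, j)), I) = Mul(Add(Rational(-23, 2), Mul(27, j)), I) = Mul(I, Add(Rational(-23, 2), Mul(27, j))))
Add(-2206517, Mul(-1, Function('d')(1352, q))) = Add(-2206517, Mul(-1, Mul(Rational(1, 2), -156, Add(-23, Mul(54, 1352))))) = Add(-2206517, Mul(-1, Mul(Rational(1, 2), -156, Add(-23, 73008)))) = Add(-2206517, Mul(-1, Mul(Rational(1, 2), -156, 72985))) = Add(-2206517, Mul(-1, -5692830)) = Add(-2206517, 5692830) = 3486313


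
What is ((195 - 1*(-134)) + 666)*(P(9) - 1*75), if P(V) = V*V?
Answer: 5970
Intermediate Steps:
P(V) = V²
((195 - 1*(-134)) + 666)*(P(9) - 1*75) = ((195 - 1*(-134)) + 666)*(9² - 1*75) = ((195 + 134) + 666)*(81 - 75) = (329 + 666)*6 = 995*6 = 5970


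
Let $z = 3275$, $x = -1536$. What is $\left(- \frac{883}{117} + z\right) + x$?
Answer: $\frac{202580}{117} \approx 1731.5$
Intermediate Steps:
$\left(- \frac{883}{117} + z\right) + x = \left(- \frac{883}{117} + 3275\right) - 1536 = \frac{382292}{117} - 1536 = \frac{202580}{117}$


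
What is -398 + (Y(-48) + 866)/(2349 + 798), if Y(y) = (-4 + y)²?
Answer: -416312/1049 ≈ -396.87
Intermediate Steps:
-398 + (Y(-48) + 866)/(2349 + 798) = -398 + ((-4 - 48)² + 866)/(2349 + 798) = -398 + ((-52)² + 866)/3147 = -398 + (2704 + 866)*(1/3147) = -398 + 3570*(1/3147) = -398 + 1190/1049 = -416312/1049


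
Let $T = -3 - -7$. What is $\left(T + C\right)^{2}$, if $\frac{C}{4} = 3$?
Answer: $256$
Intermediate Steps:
$C = 12$ ($C = 4 \cdot 3 = 12$)
$T = 4$ ($T = -3 + 7 = 4$)
$\left(T + C\right)^{2} = \left(4 + 12\right)^{2} = 16^{2} = 256$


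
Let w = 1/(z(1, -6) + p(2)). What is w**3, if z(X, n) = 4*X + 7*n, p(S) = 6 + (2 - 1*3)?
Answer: -1/35937 ≈ -2.7826e-5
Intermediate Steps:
p(S) = 5 (p(S) = 6 + (2 - 3) = 6 - 1 = 5)
w = -1/33 (w = 1/((4*1 + 7*(-6)) + 5) = 1/((4 - 42) + 5) = 1/(-38 + 5) = 1/(-33) = -1/33 ≈ -0.030303)
w**3 = (-1/33)**3 = -1/35937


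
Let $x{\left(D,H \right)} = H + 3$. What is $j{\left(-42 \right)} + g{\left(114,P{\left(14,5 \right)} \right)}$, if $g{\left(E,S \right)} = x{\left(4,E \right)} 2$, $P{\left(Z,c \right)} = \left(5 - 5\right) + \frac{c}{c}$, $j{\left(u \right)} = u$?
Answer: $192$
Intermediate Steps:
$x{\left(D,H \right)} = 3 + H$
$P{\left(Z,c \right)} = 1$ ($P{\left(Z,c \right)} = 0 + 1 = 1$)
$g{\left(E,S \right)} = 6 + 2 E$ ($g{\left(E,S \right)} = \left(3 + E\right) 2 = 6 + 2 E$)
$j{\left(-42 \right)} + g{\left(114,P{\left(14,5 \right)} \right)} = -42 + \left(6 + 2 \cdot 114\right) = -42 + \left(6 + 228\right) = -42 + 234 = 192$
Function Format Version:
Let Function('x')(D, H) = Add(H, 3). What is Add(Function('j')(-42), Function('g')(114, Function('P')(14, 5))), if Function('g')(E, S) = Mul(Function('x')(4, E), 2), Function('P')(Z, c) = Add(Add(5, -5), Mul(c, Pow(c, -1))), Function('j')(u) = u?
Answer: 192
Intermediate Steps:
Function('x')(D, H) = Add(3, H)
Function('P')(Z, c) = 1 (Function('P')(Z, c) = Add(0, 1) = 1)
Function('g')(E, S) = Add(6, Mul(2, E)) (Function('g')(E, S) = Mul(Add(3, E), 2) = Add(6, Mul(2, E)))
Add(Function('j')(-42), Function('g')(114, Function('P')(14, 5))) = Add(-42, Add(6, Mul(2, 114))) = Add(-42, Add(6, 228)) = Add(-42, 234) = 192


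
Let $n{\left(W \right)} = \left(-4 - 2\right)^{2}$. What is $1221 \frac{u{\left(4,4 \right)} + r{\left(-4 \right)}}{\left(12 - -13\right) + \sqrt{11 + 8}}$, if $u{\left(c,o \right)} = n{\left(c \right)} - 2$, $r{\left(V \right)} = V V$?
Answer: $\frac{254375}{101} - \frac{10175 \sqrt{19}}{101} \approx 2079.4$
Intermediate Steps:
$r{\left(V \right)} = V^{2}$
$n{\left(W \right)} = 36$ ($n{\left(W \right)} = \left(-6\right)^{2} = 36$)
$u{\left(c,o \right)} = 34$ ($u{\left(c,o \right)} = 36 - 2 = 34$)
$1221 \frac{u{\left(4,4 \right)} + r{\left(-4 \right)}}{\left(12 - -13\right) + \sqrt{11 + 8}} = 1221 \frac{34 + \left(-4\right)^{2}}{\left(12 - -13\right) + \sqrt{11 + 8}} = 1221 \frac{34 + 16}{\left(12 + 13\right) + \sqrt{19}} = 1221 \frac{50}{25 + \sqrt{19}} = \frac{61050}{25 + \sqrt{19}}$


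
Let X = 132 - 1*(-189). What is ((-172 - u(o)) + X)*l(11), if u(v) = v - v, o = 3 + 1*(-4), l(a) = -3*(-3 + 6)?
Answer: -1341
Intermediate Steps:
l(a) = -9 (l(a) = -3*3 = -9)
X = 321 (X = 132 + 189 = 321)
o = -1 (o = 3 - 4 = -1)
u(v) = 0
((-172 - u(o)) + X)*l(11) = ((-172 - 1*0) + 321)*(-9) = ((-172 + 0) + 321)*(-9) = (-172 + 321)*(-9) = 149*(-9) = -1341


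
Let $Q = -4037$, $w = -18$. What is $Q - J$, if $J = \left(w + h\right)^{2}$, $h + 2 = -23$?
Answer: $-5886$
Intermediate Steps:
$h = -25$ ($h = -2 - 23 = -25$)
$J = 1849$ ($J = \left(-18 - 25\right)^{2} = \left(-43\right)^{2} = 1849$)
$Q - J = -4037 - 1849 = -5886$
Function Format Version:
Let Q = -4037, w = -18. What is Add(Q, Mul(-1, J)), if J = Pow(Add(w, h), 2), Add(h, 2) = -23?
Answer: -5886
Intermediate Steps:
h = -25 (h = Add(-2, -23) = -25)
J = 1849 (J = Pow(Add(-18, -25), 2) = Pow(-43, 2) = 1849)
Add(Q, Mul(-1, J)) = Add(-4037, Mul(-1, 1849)) = Add(-4037, -1849) = -5886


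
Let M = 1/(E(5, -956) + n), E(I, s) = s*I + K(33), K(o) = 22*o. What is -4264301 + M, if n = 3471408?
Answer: -14785841129553/3467354 ≈ -4.2643e+6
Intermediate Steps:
E(I, s) = 726 + I*s (E(I, s) = s*I + 22*33 = I*s + 726 = 726 + I*s)
M = 1/3467354 (M = 1/((726 + 5*(-956)) + 3471408) = 1/((726 - 4780) + 3471408) = 1/(-4054 + 3471408) = 1/3467354 ≈ 2.8840e-7)
-4264301 + M = -4264301 + 1/3467354 = -14785841129553/3467354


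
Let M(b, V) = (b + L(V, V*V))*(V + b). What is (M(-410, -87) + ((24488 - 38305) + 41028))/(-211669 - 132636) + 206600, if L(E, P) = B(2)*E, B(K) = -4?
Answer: 14226670995/68861 ≈ 2.0660e+5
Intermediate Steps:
L(E, P) = -4*E
M(b, V) = (V + b)*(b - 4*V) (M(b, V) = (b - 4*V)*(V + b) = (V + b)*(b - 4*V))
(M(-410, -87) + ((24488 - 38305) + 41028))/(-211669 - 132636) + 206600 = (((-410)**2 - 4*(-87)**2 - 3*(-87)*(-410)) + ((24488 - 38305) + 41028))/(-211669 - 132636) + 206600 = ((168100 - 4*7569 - 107010) + (-13817 + 41028))/(-344305) + 206600 = ((168100 - 30276 - 107010) + 27211)*(-1/344305) + 206600 = (30814 + 27211)*(-1/344305) + 206600 = 58025*(-1/344305) + 206600 = -11605/68861 + 206600 = 14226670995/68861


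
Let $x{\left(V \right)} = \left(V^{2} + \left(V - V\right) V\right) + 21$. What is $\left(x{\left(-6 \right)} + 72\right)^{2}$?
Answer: $16641$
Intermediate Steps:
$x{\left(V \right)} = 21 + V^{2}$ ($x{\left(V \right)} = \left(V^{2} + 0 V\right) + 21 = \left(V^{2} + 0\right) + 21 = V^{2} + 21 = 21 + V^{2}$)
$\left(x{\left(-6 \right)} + 72\right)^{2} = \left(\left(21 + \left(-6\right)^{2}\right) + 72\right)^{2} = \left(\left(21 + 36\right) + 72\right)^{2} = \left(57 + 72\right)^{2} = 129^{2} = 16641$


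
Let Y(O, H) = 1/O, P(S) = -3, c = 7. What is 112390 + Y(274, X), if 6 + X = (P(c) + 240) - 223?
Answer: 30794861/274 ≈ 1.1239e+5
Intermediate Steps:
X = 8 (X = -6 + ((-3 + 240) - 223) = -6 + (237 - 223) = -6 + 14 = 8)
112390 + Y(274, X) = 112390 + 1/274 = 30794861/274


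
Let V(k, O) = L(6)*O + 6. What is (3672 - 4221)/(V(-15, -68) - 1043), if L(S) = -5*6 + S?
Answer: -549/595 ≈ -0.92269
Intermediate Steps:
L(S) = -30 + S
V(k, O) = 6 - 24*O (V(k, O) = (-30 + 6)*O + 6 = -24*O + 6 = 6 - 24*O)
(3672 - 4221)/(V(-15, -68) - 1043) = (3672 - 4221)/((6 - 24*(-68)) - 1043) = -549/((6 + 1632) - 1043) = -549/(1638 - 1043) = -549/595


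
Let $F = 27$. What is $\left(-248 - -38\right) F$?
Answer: $-5670$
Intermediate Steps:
$\left(-248 - -38\right) F = \left(-248 - -38\right) 27 = \left(-248 + 38\right) 27 = \left(-210\right) 27 = -5670$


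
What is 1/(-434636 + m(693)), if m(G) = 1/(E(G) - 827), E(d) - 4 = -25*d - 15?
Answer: -18163/7894293669 ≈ -2.3008e-6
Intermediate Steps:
E(d) = -11 - 25*d (E(d) = 4 + (-25*d - 15) = 4 + (-15 - 25*d) = -11 - 25*d)
m(G) = 1/(-838 - 25*G) (m(G) = 1/((-11 - 25*G) - 827) = 1/(-838 - 25*G))
1/(-434636 + m(693)) = 1/(-434636 - 1/(838 + 25*693)) = 1/(-434636 - 1/(838 + 17325)) = 1/(-434636 - 1/18163) = 1/(-7894293669/18163) = -18163/7894293669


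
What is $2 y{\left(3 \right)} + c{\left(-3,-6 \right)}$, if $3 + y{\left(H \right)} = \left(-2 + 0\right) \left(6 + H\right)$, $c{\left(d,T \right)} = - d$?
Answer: $-39$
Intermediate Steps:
$y{\left(H \right)} = -15 - 2 H$ ($y{\left(H \right)} = -3 + \left(-2 + 0\right) \left(6 + H\right) = -3 - 2 \left(6 + H\right) = -3 - \left(12 + 2 H\right) = -15 - 2 H$)
$2 y{\left(3 \right)} + c{\left(-3,-6 \right)} = 2 \left(-15 - 6\right) - -3 = 2 \left(-15 - 6\right) + 3 = 2 \left(-21\right) + 3 = -42 + 3 = -39$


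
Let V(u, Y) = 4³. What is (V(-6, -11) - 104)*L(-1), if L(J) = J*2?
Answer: 80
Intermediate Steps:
V(u, Y) = 64
L(J) = 2*J
(V(-6, -11) - 104)*L(-1) = (64 - 104)*(2*(-1)) = -40*(-2) = 80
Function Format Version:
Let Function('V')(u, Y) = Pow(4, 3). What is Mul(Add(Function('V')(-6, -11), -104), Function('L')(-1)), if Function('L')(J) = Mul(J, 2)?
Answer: 80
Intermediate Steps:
Function('V')(u, Y) = 64
Function('L')(J) = Mul(2, J)
Mul(Add(Function('V')(-6, -11), -104), Function('L')(-1)) = Mul(Add(64, -104), Mul(2, -1)) = Mul(-40, -2) = 80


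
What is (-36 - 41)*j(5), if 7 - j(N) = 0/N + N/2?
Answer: -693/2 ≈ -346.50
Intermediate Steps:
j(N) = 7 - N/2 (j(N) = 7 - (0/N + N/2) = 7 - (0 + N*(1/2)) = 7 - (0 + N/2) = 7 - N/2)
(-36 - 41)*j(5) = (-36 - 41)*(7 - 1/2*5) = -77*(7 - 5/2) = -77*9/2 = -693/2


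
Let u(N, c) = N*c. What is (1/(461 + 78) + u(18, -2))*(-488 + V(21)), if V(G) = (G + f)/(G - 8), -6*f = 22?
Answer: 28328380/1617 ≈ 17519.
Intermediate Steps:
f = -11/3 (f = -1/6*22 = -11/3 ≈ -3.6667)
V(G) = (-11/3 + G)/(-8 + G) (V(G) = (G - 11/3)/(G - 8) = (-11/3 + G)/(-8 + G))
(1/(461 + 78) + u(18, -2))*(-488 + V(21)) = (1/(461 + 78) + 18*(-2))*(-488 + (-11/3 + 21)/(-8 + 21)) = (1/539 - 36)*(-488 + (52/3)/13) = (1/539 - 36)*(-488 + (1/13)*(52/3)) = -19403*(-488 + 4/3)/539 = -19403/539*(-1460/3) = 28328380/1617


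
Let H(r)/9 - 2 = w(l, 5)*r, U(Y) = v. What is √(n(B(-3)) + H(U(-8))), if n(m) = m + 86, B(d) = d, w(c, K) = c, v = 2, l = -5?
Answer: √11 ≈ 3.3166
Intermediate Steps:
U(Y) = 2
n(m) = 86 + m
H(r) = 18 - 45*r (H(r) = 18 + 9*(-5*r) = 18 - 45*r)
√(n(B(-3)) + H(U(-8))) = √((86 - 3) + (18 - 45*2)) = √(83 + (18 - 90)) = √(83 - 72) = √11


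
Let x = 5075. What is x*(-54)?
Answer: -274050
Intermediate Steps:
x*(-54) = 5075*(-54) = -274050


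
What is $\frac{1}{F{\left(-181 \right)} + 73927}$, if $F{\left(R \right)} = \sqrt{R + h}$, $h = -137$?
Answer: $\frac{73927}{5465201647} - \frac{i \sqrt{318}}{5465201647} \approx 1.3527 \cdot 10^{-5} - 3.2629 \cdot 10^{-9} i$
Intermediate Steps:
$F{\left(R \right)} = \sqrt{-137 + R}$ ($F{\left(R \right)} = \sqrt{R - 137} = \sqrt{-137 + R}$)
$\frac{1}{F{\left(-181 \right)} + 73927} = \frac{1}{\sqrt{-137 - 181} + 73927} = \frac{1}{\sqrt{-318} + 73927} = \frac{1}{i \sqrt{318} + 73927} = \frac{1}{73927 + i \sqrt{318}}$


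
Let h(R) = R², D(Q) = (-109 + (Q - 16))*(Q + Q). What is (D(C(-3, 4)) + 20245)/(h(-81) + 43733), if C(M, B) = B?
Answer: 19277/50294 ≈ 0.38329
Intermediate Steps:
D(Q) = 2*Q*(-125 + Q) (D(Q) = (-109 + (-16 + Q))*(2*Q) = (-125 + Q)*(2*Q) = 2*Q*(-125 + Q))
(D(C(-3, 4)) + 20245)/(h(-81) + 43733) = (2*4*(-125 + 4) + 20245)/((-81)² + 43733) = (2*4*(-121) + 20245)/(6561 + 43733) = (-968 + 20245)/50294 = 19277*(1/50294) = 19277/50294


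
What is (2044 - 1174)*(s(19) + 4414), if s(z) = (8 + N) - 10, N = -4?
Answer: 3834960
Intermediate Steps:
s(z) = -6 (s(z) = (8 - 4) - 10 = 4 - 10 = -6)
(2044 - 1174)*(s(19) + 4414) = (2044 - 1174)*(-6 + 4414) = 870*4408 = 3834960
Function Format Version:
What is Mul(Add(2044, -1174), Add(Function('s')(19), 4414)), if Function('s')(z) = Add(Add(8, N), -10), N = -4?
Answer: 3834960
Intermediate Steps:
Function('s')(z) = -6 (Function('s')(z) = Add(Add(8, -4), -10) = Add(4, -10) = -6)
Mul(Add(2044, -1174), Add(Function('s')(19), 4414)) = Mul(Add(2044, -1174), Add(-6, 4414)) = Mul(870, 4408) = 3834960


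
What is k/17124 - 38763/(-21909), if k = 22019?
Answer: 382063961/125056572 ≈ 3.0551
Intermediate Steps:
k/17124 - 38763/(-21909) = 22019/17124 - 38763/(-21909) = 22019*(1/17124) - 38763*(-1/21909) = 22019/17124 + 12921/7303 = 382063961/125056572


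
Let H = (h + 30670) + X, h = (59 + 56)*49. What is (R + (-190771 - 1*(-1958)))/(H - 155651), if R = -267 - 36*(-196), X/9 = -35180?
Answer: 91012/217983 ≈ 0.41752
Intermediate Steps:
X = -316620 (X = 9*(-35180) = -316620)
R = 6789 (R = -267 + 7056 = 6789)
h = 5635 (h = 115*49 = 5635)
H = -280315 (H = (5635 + 30670) - 316620 = 36305 - 316620 = -280315)
(R + (-190771 - 1*(-1958)))/(H - 155651) = (6789 + (-190771 - 1*(-1958)))/(-280315 - 155651) = (6789 + (-190771 + 1958))/(-435966) = (6789 - 188813)*(-1/435966) = -182024*(-1/435966) = 91012/217983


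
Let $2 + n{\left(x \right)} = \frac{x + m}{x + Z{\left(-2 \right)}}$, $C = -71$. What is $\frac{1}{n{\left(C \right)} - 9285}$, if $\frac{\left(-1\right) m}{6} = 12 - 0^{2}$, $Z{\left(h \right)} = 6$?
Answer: $- \frac{5}{46424} \approx -0.0001077$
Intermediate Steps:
$m = -72$ ($m = - 6 \left(12 - 0^{2}\right) = - 6 \left(12 - 0\right) = - 6 \left(12 + 0\right) = \left(-6\right) 12 = -72$)
$n{\left(x \right)} = -2 + \frac{-72 + x}{6 + x}$ ($n{\left(x \right)} = -2 + \frac{x - 72}{x + 6} = -2 + \frac{-72 + x}{6 + x}$)
$\frac{1}{n{\left(C \right)} - 9285} = \frac{1}{\frac{-84 - -71}{6 - 71} - 9285} = \frac{1}{\frac{-84 + 71}{-65} - 9285} = \frac{1}{\left(- \frac{1}{65}\right) \left(-13\right) - 9285} = \frac{1}{\frac{1}{5} - 9285} = \frac{1}{- \frac{46424}{5}} = - \frac{5}{46424}$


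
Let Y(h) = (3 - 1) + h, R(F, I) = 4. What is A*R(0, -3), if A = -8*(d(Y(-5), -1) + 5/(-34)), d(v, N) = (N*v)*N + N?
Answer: 2256/17 ≈ 132.71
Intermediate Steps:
Y(h) = 2 + h
d(v, N) = N + v*N**2 (d(v, N) = v*N**2 + N = N + v*N**2)
A = 564/17 (A = -8*(-(1 - (2 - 5)) + 5/(-34)) = -8*(-(1 - 1*(-3)) + 5*(-1/34)) = -8*(-(1 + 3) - 5/34) = -8*(-1*4 - 5/34) = -8*(-4 - 5/34) = -8*(-141/34) = 564/17 ≈ 33.176)
A*R(0, -3) = (564/17)*4 = 2256/17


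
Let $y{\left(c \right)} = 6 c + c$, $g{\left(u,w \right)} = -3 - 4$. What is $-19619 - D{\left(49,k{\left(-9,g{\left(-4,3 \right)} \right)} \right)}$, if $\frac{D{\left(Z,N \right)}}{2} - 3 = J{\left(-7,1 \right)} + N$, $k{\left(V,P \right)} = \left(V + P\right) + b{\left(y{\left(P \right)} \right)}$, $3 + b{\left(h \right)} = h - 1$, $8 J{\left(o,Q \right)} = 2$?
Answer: $- \frac{38975}{2} \approx -19488.0$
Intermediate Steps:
$J{\left(o,Q \right)} = \frac{1}{4}$ ($J{\left(o,Q \right)} = \frac{1}{8} \cdot 2 = \frac{1}{4}$)
$g{\left(u,w \right)} = -7$ ($g{\left(u,w \right)} = -3 - 4 = -7$)
$y{\left(c \right)} = 7 c$
$b{\left(h \right)} = -4 + h$ ($b{\left(h \right)} = -3 + \left(h - 1\right) = -3 + \left(-1 + h\right) = -4 + h$)
$k{\left(V,P \right)} = -4 + V + 8 P$ ($k{\left(V,P \right)} = \left(V + P\right) + \left(-4 + 7 P\right) = \left(P + V\right) + \left(-4 + 7 P\right) = -4 + V + 8 P$)
$D{\left(Z,N \right)} = \frac{13}{2} + 2 N$ ($D{\left(Z,N \right)} = 6 + 2 \left(\frac{1}{4} + N\right) = 6 + \left(\frac{1}{2} + 2 N\right) = \frac{13}{2} + 2 N$)
$-19619 - D{\left(49,k{\left(-9,g{\left(-4,3 \right)} \right)} \right)} = -19619 - \left(\frac{13}{2} + 2 \left(-4 - 9 + 8 \left(-7\right)\right)\right) = -19619 - \left(\frac{13}{2} + 2 \left(-4 - 9 - 56\right)\right) = -19619 - \left(\frac{13}{2} + 2 \left(-69\right)\right) = -19619 - \left(\frac{13}{2} - 138\right) = -19619 - - \frac{263}{2} = -19619 + \frac{263}{2} = - \frac{38975}{2}$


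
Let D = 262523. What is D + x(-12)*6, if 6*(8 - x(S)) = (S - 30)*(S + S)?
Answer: 261563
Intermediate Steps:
x(S) = 8 - S*(-30 + S)/3 (x(S) = 8 - (S - 30)*(S + S)/6 = 8 - (-30 + S)*2*S/6 = 8 - S*(-30 + S)/3)
D + x(-12)*6 = 262523 + (8 + 10*(-12) - ⅓*(-12)²)*6 = 262523 + (8 - 120 - ⅓*144)*6 = 262523 + (8 - 120 - 48)*6 = 262523 - 160*6 = 262523 - 960 = 261563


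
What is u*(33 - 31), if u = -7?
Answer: -14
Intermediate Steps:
u*(33 - 31) = -7*(33 - 31) = -7*2 = -14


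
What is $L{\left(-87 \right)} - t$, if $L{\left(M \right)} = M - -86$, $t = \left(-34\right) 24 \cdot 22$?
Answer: $17951$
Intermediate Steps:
$t = -17952$ ($t = \left(-816\right) 22 = -17952$)
$L{\left(M \right)} = 86 + M$ ($L{\left(M \right)} = M + 86 = 86 + M$)
$L{\left(-87 \right)} - t = \left(86 - 87\right) - -17952 = -1 + 17952 = 17951$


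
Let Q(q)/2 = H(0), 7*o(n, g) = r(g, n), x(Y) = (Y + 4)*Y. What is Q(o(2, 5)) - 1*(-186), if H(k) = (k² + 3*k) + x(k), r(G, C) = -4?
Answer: 186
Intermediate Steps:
x(Y) = Y*(4 + Y) (x(Y) = (4 + Y)*Y = Y*(4 + Y))
H(k) = k² + 3*k + k*(4 + k) (H(k) = (k² + 3*k) + k*(4 + k) = k² + 3*k + k*(4 + k))
o(n, g) = -4/7 (o(n, g) = (⅐)*(-4) = -4/7)
Q(q) = 0 (Q(q) = 2*(0*(7 + 2*0)) = 2*(0*(7 + 0)) = 2*(0*7) = 2*0 = 0)
Q(o(2, 5)) - 1*(-186) = 0 - 1*(-186) = 0 + 186 = 186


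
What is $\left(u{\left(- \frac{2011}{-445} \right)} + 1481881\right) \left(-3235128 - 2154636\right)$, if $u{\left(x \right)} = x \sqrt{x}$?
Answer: $-7986988866084 - \frac{10838815404 \sqrt{894895}}{198025} \approx -7.987 \cdot 10^{12}$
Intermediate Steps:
$u{\left(x \right)} = x^{\frac{3}{2}}$
$\left(u{\left(- \frac{2011}{-445} \right)} + 1481881\right) \left(-3235128 - 2154636\right) = \left(\left(- \frac{2011}{-445}\right)^{\frac{3}{2}} + 1481881\right) \left(-3235128 - 2154636\right) = \left(\left(\left(-2011\right) \left(- \frac{1}{445}\right)\right)^{\frac{3}{2}} + 1481881\right) \left(-5389764\right) = \left(\left(\frac{2011}{445}\right)^{\frac{3}{2}} + 1481881\right) \left(-5389764\right) = \left(\frac{2011 \sqrt{894895}}{198025} + 1481881\right) \left(-5389764\right) = \left(1481881 + \frac{2011 \sqrt{894895}}{198025}\right) \left(-5389764\right) = -7986988866084 - \frac{10838815404 \sqrt{894895}}{198025}$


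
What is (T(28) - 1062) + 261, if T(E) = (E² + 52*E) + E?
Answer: 1467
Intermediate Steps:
T(E) = E² + 53*E
(T(28) - 1062) + 261 = (28*(53 + 28) - 1062) + 261 = (28*81 - 1062) + 261 = (2268 - 1062) + 261 = 1206 + 261 = 1467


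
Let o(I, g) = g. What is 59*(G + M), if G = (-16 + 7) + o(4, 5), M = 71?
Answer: 3953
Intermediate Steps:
G = -4 (G = (-16 + 7) + 5 = -9 + 5 = -4)
59*(G + M) = 59*(-4 + 71) = 59*67 = 3953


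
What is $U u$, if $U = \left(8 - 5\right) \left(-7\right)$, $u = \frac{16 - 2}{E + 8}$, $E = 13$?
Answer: $-14$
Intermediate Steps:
$u = \frac{2}{3}$ ($u = \frac{16 - 2}{13 + 8} = \frac{14}{21} = 14 \cdot \frac{1}{21} = \frac{2}{3} \approx 0.66667$)
$U = -21$ ($U = 3 \left(-7\right) = -21$)
$U u = \left(-21\right) \frac{2}{3} = -14$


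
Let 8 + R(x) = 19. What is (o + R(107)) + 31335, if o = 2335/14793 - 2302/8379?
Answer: 1295113119247/41316849 ≈ 31346.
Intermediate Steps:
R(x) = 11 (R(x) = -8 + 19 = 11)
o = -4829507/41316849 (o = 2335*(1/14793) - 2302*1/8379 = 2335/14793 - 2302/8379 = -4829507/41316849 ≈ -0.11689)
(o + R(107)) + 31335 = (-4829507/41316849 + 11) + 31335 = 449655832/41316849 + 31335 = 1295113119247/41316849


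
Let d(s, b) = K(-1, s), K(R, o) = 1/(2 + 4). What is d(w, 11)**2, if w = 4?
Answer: 1/36 ≈ 0.027778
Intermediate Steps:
K(R, o) = 1/6
d(s, b) = 1/6
d(w, 11)**2 = (1/6)**2 = 1/36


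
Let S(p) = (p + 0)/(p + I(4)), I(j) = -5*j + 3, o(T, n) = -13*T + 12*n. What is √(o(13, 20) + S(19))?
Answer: √322/2 ≈ 8.9722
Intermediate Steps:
I(j) = 3 - 5*j
S(p) = p/(-17 + p) (S(p) = (p + 0)/(p + (3 - 5*4)) = p/(p + (3 - 20)) = p/(p - 17) = p/(-17 + p))
√(o(13, 20) + S(19)) = √((-13*13 + 12*20) + 19/(-17 + 19)) = √((-169 + 240) + 19/2) = √(71 + 19*(½)) = √(71 + 19/2) = √(161/2) = √322/2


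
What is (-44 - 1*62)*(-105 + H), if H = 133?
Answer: -2968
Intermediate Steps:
(-44 - 1*62)*(-105 + H) = (-44 - 1*62)*(-105 + 133) = (-44 - 62)*28 = -106*28 = -2968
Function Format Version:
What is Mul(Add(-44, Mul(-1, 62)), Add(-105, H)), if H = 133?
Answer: -2968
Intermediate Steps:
Mul(Add(-44, Mul(-1, 62)), Add(-105, H)) = Mul(Add(-44, Mul(-1, 62)), Add(-105, 133)) = Mul(Add(-44, -62), 28) = Mul(-106, 28) = -2968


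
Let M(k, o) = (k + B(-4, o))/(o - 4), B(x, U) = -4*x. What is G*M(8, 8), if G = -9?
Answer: -54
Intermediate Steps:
M(k, o) = (16 + k)/(-4 + o) (M(k, o) = (k - 4*(-4))/(o - 4) = (k + 16)/(-4 + o) = (16 + k)/(-4 + o))
G*M(8, 8) = -9*(16 + 8)/(-4 + 8) = -9*24/4 = -9*6 = -54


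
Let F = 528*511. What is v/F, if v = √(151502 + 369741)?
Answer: √521243/269808 ≈ 0.0026759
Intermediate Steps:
F = 269808
v = √521243 ≈ 721.97
v/F = √521243/269808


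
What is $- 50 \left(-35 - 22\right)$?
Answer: $2850$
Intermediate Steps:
$- 50 \left(-35 - 22\right) = \left(-50\right) \left(-57\right) = 2850$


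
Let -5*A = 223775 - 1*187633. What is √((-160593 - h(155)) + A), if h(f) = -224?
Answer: I*√4189935/5 ≈ 409.39*I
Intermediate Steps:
A = -36142/5 (A = -(223775 - 1*187633)/5 = -(223775 - 187633)/5 = -⅕*36142 = -36142/5 ≈ -7228.4)
√((-160593 - h(155)) + A) = √((-160593 - 1*(-224)) - 36142/5) = √((-160593 + 224) - 36142/5) = √(-160369 - 36142/5) = √(-837987/5) = I*√4189935/5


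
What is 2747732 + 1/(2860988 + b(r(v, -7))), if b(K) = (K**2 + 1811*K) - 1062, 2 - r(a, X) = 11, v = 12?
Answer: 7813747470257/2843708 ≈ 2.7477e+6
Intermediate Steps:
r(a, X) = -9 (r(a, X) = 2 - 1*11 = 2 - 11 = -9)
b(K) = -1062 + K**2 + 1811*K
2747732 + 1/(2860988 + b(r(v, -7))) = 2747732 + 1/(2860988 + (-1062 + (-9)**2 + 1811*(-9))) = 2747732 + 1/(2860988 + (-1062 + 81 - 16299)) = 2747732 + 1/(2860988 - 17280) = 2747732 + 1/2843708 = 7813747470257/2843708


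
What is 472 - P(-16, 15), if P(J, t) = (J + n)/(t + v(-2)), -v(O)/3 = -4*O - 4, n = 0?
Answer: 1432/3 ≈ 477.33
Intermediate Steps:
v(O) = 12 + 12*O (v(O) = -3*(-4*O - 4) = -3*(-4 - 4*O) = 12 + 12*O)
P(J, t) = J/(-12 + t) (P(J, t) = (J + 0)/(t + (12 + 12*(-2))) = J/(t + (12 - 24)) = J/(t - 12) = J/(-12 + t))
472 - P(-16, 15) = 472 - (-16)/(-12 + 15) = 472 - (-16)/3 = 472 - 1*(-16/3) = 472 + 16/3 = 1432/3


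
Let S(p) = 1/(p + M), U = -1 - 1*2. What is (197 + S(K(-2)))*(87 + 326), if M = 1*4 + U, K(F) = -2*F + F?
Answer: 244496/3 ≈ 81499.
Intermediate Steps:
U = -3 (U = -1 - 2 = -3)
K(F) = -F
M = 1 (M = 1*4 - 3 = 4 - 3 = 1)
S(p) = 1/(1 + p) (S(p) = 1/(p + 1) = 1/(1 + p))
(197 + S(K(-2)))*(87 + 326) = (197 + 1/(1 - 1*(-2)))*(87 + 326) = (197 + 1/(1 + 2))*413 = (197 + 1/3)*413 = (197 + ⅓)*413 = (592/3)*413 = 244496/3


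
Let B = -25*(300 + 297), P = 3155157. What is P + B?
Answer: 3140232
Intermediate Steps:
B = -14925 (B = -25*597 = -14925)
P + B = 3155157 - 14925 = 3140232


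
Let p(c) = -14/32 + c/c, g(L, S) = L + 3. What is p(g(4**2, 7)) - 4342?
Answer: -69463/16 ≈ -4341.4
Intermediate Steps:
g(L, S) = 3 + L
p(c) = 9/16 (p(c) = -14*1/32 + 1 = -7/16 + 1 = 9/16)
p(g(4**2, 7)) - 4342 = 9/16 - 4342 = -69463/16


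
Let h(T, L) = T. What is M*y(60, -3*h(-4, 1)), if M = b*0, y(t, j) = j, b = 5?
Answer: 0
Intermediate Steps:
M = 0 (M = 5*0 = 0)
M*y(60, -3*h(-4, 1)) = 0*(-3*(-4)) = 0*12 = 0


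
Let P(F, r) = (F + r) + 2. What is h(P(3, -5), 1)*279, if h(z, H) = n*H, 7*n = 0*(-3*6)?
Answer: 0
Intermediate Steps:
n = 0 (n = (0*(-3*6))/7 = (0*(-18))/7 = (⅐)*0 = 0)
P(F, r) = 2 + F + r
h(z, H) = 0 (h(z, H) = 0*H = 0)
h(P(3, -5), 1)*279 = 0*279 = 0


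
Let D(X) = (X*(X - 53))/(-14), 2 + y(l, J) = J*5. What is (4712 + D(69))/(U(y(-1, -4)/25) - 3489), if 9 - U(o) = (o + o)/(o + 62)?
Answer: -12389024/9305443 ≈ -1.3314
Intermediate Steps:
y(l, J) = -2 + 5*J (y(l, J) = -2 + J*5 = -2 + 5*J)
D(X) = -X*(-53 + X)/14 (D(X) = (X*(-53 + X))*(-1/14) = -X*(-53 + X)/14)
U(o) = 9 - 2*o/(62 + o) (U(o) = 9 - (o + o)/(o + 62) = 9 - 2*o/(62 + o))
(4712 + D(69))/(U(y(-1, -4)/25) - 3489) = (4712 + (1/14)*69*(53 - 1*69))/((558 + 7*((-2 + 5*(-4))/25))/(62 + (-2 + 5*(-4))/25) - 3489) = (4712 + (1/14)*69*(53 - 69))/((558 + 7*((-2 - 20)*(1/25)))/(62 + (-2 - 20)*(1/25)) - 3489) = (4712 + (1/14)*69*(-16))/((558 + 7*(-22*1/25))/(62 - 22*1/25) - 3489) = (4712 - 552/7)/((558 + 7*(-22/25))/(62 - 22/25) - 3489) = 32432/(7*((558 - 154/25)/(1528/25) - 3489)) = 32432/(7*((25/1528)*(13796/25) - 3489)) = 32432/(7*(3449/382 - 3489)) = 32432/(7*(-1329349/382)) = (32432/7)*(-382/1329349) = -12389024/9305443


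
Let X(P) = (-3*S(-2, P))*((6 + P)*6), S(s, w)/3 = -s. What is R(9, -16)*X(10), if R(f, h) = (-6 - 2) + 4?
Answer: 6912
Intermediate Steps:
R(f, h) = -4 (R(f, h) = -8 + 4 = -4)
S(s, w) = -3*s (S(s, w) = 3*(-s) = -3*s)
X(P) = -648 - 108*P (X(P) = (-(-9)*(-2))*((6 + P)*6) = (-3*6)*(36 + 6*P) = -18*(36 + 6*P) = -648 - 108*P)
R(9, -16)*X(10) = -4*(-648 - 108*10) = -4*(-648 - 1080) = -4*(-1728) = 6912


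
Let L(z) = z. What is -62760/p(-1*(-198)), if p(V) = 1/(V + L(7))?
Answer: -12865800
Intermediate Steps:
p(V) = 1/(7 + V) (p(V) = 1/(V + 7) = 1/(7 + V))
-62760/p(-1*(-198)) = -62760/(1/(7 - 1*(-198))) = -62760/(1/(7 + 198)) = -62760/(1/205) = -62760/1/205 = -62760*205 = -12865800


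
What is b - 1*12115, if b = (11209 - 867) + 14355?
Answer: 12582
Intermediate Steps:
b = 24697 (b = 10342 + 14355 = 24697)
b - 1*12115 = 24697 - 1*12115 = 24697 - 12115 = 12582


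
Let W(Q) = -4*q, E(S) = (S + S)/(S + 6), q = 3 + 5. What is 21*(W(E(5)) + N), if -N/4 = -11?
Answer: 252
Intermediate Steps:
q = 8
N = 44 (N = -4*(-11) = 44)
E(S) = 2*S/(6 + S) (E(S) = (2*S)/(6 + S) = 2*S/(6 + S))
W(Q) = -32 (W(Q) = -4*8 = -32)
21*(W(E(5)) + N) = 21*(-32 + 44) = 21*12 = 252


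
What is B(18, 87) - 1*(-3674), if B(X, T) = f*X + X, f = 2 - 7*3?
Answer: 3350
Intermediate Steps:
f = -19 (f = 2 - 21 = -19)
B(X, T) = -18*X (B(X, T) = -19*X + X = -18*X)
B(18, 87) - 1*(-3674) = -18*18 - 1*(-3674) = -324 + 3674 = 3350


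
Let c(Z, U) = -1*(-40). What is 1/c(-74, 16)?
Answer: 1/40 ≈ 0.025000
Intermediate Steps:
c(Z, U) = 40
1/c(-74, 16) = 1/40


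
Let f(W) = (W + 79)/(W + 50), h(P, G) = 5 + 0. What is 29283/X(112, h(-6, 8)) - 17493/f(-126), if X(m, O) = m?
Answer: -147524115/5264 ≈ -28025.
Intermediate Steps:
h(P, G) = 5
f(W) = (79 + W)/(50 + W)
29283/X(112, h(-6, 8)) - 17493/f(-126) = 29283/112 - 17493*(50 - 126)/(79 - 126) = 29283*(1/112) - 17493/(-47/(-76)) = 29283/112 - 17493/((-1/76*(-47))) = 29283/112 - 17493/47/76 = 29283/112 - 17493*76/47 = 29283/112 - 1329468/47 = -147524115/5264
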